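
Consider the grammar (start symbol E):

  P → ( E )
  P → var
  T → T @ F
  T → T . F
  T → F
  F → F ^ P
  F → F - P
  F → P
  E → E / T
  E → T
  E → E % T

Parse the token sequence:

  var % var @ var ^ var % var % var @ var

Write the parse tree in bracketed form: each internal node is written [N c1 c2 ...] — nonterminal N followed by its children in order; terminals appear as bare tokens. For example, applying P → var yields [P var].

[E [E [E [E [T [F [P var]]]] % [T [T [F [P var]]] @ [F [F [P var]] ^ [P var]]]] % [T [F [P var]]]] % [T [T [F [P var]]] @ [F [P var]]]]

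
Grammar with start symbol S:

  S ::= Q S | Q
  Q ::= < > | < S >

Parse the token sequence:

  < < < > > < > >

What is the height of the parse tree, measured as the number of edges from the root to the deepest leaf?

6

[S [Q < [S [Q < [S [Q < >]] >] [S [Q < >]]] >]]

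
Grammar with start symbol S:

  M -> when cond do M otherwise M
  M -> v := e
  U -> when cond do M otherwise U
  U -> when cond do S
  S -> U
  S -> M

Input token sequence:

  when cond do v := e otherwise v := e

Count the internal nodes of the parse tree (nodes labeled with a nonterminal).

4

[S [M when cond do [M v := e] otherwise [M v := e]]]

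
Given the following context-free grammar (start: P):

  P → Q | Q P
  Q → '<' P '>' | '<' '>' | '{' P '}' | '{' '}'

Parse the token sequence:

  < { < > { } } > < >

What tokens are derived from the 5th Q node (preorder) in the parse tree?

[P [Q < [P [Q { [P [Q < >] [P [Q { }]]] }]] >] [P [Q < >]]]

< >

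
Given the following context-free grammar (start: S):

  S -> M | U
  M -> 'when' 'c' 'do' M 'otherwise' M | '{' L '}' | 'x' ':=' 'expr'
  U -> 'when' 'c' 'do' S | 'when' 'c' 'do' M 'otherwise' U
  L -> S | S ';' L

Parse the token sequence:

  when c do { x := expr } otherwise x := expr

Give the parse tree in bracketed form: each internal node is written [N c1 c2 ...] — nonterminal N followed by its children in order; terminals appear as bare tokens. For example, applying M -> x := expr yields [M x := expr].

[S [M when c do [M { [L [S [M x := expr]]] }] otherwise [M x := expr]]]

S
M
when c do M otherwise M
when c do { L } otherwise M
when c do { S } otherwise M
when c do { M } otherwise M
when c do { x := expr } otherwise M
when c do { x := expr } otherwise x := expr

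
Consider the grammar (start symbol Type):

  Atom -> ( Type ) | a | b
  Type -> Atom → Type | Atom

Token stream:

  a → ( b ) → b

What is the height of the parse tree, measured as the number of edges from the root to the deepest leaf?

5

[Type [Atom a] → [Type [Atom ( [Type [Atom b]] )] → [Type [Atom b]]]]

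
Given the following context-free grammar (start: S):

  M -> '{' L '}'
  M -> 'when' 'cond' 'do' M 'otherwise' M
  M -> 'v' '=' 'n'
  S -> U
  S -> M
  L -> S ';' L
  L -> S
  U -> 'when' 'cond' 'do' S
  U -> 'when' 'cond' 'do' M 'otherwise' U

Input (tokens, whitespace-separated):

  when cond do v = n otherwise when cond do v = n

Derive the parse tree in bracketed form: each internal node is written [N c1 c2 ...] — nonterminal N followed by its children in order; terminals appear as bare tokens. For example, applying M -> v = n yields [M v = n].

[S [U when cond do [M v = n] otherwise [U when cond do [S [M v = n]]]]]

S
U
when cond do M otherwise U
when cond do v = n otherwise U
when cond do v = n otherwise when cond do S
when cond do v = n otherwise when cond do M
when cond do v = n otherwise when cond do v = n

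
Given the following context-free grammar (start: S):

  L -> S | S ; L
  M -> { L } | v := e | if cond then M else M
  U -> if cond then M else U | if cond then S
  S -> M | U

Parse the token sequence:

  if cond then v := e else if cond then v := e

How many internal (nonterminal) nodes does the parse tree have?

[S [U if cond then [M v := e] else [U if cond then [S [M v := e]]]]]

6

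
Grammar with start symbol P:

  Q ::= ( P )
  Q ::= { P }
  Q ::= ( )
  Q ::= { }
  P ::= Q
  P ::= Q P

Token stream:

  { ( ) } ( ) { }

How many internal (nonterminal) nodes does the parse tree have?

[P [Q { [P [Q ( )]] }] [P [Q ( )] [P [Q { }]]]]

8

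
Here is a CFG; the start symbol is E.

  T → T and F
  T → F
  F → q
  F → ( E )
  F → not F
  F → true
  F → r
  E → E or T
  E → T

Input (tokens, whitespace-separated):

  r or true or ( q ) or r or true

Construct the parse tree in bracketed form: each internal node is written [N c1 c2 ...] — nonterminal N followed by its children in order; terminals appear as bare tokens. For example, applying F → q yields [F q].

E
E or T
E or T or T
E or T or T or T
E or T or T or T or T
T or T or T or T or T
F or T or T or T or T
r or T or T or T or T
r or F or T or T or T
r or true or T or T or T
r or true or F or T or T
r or true or ( E ) or T or T
r or true or ( T ) or T or T
r or true or ( F ) or T or T
r or true or ( q ) or T or T
r or true or ( q ) or F or T
r or true or ( q ) or r or T
r or true or ( q ) or r or F
r or true or ( q ) or r or true

[E [E [E [E [E [T [F r]]] or [T [F true]]] or [T [F ( [E [T [F q]]] )]]] or [T [F r]]] or [T [F true]]]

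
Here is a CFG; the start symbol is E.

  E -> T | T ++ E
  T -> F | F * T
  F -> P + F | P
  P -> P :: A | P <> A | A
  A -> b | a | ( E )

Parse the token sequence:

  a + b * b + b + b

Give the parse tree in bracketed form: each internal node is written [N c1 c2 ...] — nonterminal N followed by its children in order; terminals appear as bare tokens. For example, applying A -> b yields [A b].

[E [T [F [P [A a]] + [F [P [A b]]]] * [T [F [P [A b]] + [F [P [A b]] + [F [P [A b]]]]]]]]

E
T
F * T
P + F * T
A + F * T
a + F * T
a + P * T
a + A * T
a + b * T
a + b * F
a + b * P + F
a + b * A + F
a + b * b + F
a + b * b + P + F
a + b * b + A + F
a + b * b + b + F
a + b * b + b + P
a + b * b + b + A
a + b * b + b + b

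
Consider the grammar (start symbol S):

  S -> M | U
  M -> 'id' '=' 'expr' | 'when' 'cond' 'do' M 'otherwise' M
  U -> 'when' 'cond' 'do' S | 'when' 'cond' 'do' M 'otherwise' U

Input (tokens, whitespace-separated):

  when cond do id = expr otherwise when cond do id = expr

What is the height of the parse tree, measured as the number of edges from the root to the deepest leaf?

[S [U when cond do [M id = expr] otherwise [U when cond do [S [M id = expr]]]]]

5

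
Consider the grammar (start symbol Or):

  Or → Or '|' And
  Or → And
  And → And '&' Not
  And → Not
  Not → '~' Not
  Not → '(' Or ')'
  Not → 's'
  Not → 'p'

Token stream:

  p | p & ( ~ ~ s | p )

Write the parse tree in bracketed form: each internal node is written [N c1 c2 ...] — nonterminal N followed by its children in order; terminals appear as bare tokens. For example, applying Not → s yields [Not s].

Or
Or | And
And | And
Not | And
p | And
p | And & Not
p | Not & Not
p | p & Not
p | p & ( Or )
p | p & ( Or | And )
p | p & ( And | And )
p | p & ( Not | And )
p | p & ( ~ Not | And )
p | p & ( ~ ~ Not | And )
p | p & ( ~ ~ s | And )
p | p & ( ~ ~ s | Not )
p | p & ( ~ ~ s | p )

[Or [Or [And [Not p]]] | [And [And [Not p]] & [Not ( [Or [Or [And [Not ~ [Not ~ [Not s]]]]] | [And [Not p]]] )]]]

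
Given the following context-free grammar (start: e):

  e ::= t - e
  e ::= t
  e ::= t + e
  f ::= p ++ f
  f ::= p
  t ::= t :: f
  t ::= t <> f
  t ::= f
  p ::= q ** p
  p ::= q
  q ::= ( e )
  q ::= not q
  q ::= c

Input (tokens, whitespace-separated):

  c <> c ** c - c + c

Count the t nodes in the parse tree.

[e [t [t [f [p [q c]]]] <> [f [p [q c] ** [p [q c]]]]] - [e [t [f [p [q c]]]] + [e [t [f [p [q c]]]]]]]

4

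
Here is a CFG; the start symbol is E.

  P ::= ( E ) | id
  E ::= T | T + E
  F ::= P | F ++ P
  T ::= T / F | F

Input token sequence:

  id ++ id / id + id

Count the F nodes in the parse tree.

4

[E [T [T [F [F [P id]] ++ [P id]]] / [F [P id]]] + [E [T [F [P id]]]]]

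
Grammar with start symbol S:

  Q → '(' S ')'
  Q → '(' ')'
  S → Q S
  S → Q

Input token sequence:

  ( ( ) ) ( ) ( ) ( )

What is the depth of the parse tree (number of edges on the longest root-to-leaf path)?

[S [Q ( [S [Q ( )]] )] [S [Q ( )] [S [Q ( )] [S [Q ( )]]]]]

5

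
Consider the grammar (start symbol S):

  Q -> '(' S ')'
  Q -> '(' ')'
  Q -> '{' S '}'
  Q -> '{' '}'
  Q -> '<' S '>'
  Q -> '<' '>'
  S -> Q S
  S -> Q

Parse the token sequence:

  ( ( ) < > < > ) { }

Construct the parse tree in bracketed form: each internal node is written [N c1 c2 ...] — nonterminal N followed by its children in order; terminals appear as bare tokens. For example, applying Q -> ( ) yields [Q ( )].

[S [Q ( [S [Q ( )] [S [Q < >] [S [Q < >]]]] )] [S [Q { }]]]

S
Q S
( S ) S
( Q S ) S
( ( ) S ) S
( ( ) Q S ) S
( ( ) < > S ) S
( ( ) < > Q ) S
( ( ) < > < > ) S
( ( ) < > < > ) Q
( ( ) < > < > ) { }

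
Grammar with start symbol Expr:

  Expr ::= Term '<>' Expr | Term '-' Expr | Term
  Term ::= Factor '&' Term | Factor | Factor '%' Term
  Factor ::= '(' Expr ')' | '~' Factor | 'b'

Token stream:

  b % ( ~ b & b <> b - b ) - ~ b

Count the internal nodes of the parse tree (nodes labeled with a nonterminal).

[Expr [Term [Factor b] % [Term [Factor ( [Expr [Term [Factor ~ [Factor b]] & [Term [Factor b]]] <> [Expr [Term [Factor b]] - [Expr [Term [Factor b]]]]] )]]] - [Expr [Term [Factor ~ [Factor b]]]]]

21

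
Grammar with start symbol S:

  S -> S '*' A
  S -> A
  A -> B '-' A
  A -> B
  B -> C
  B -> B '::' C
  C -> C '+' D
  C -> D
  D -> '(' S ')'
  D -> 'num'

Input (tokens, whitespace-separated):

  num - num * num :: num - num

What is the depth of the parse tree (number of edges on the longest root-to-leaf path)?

[S [S [A [B [C [D num]]] - [A [B [C [D num]]]]]] * [A [B [B [C [D num]]] :: [C [D num]]] - [A [B [C [D num]]]]]]

7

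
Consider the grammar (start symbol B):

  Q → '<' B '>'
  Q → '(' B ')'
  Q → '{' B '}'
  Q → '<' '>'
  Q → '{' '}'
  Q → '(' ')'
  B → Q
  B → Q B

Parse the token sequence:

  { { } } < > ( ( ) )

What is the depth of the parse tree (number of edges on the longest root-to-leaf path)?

6

[B [Q { [B [Q { }]] }] [B [Q < >] [B [Q ( [B [Q ( )]] )]]]]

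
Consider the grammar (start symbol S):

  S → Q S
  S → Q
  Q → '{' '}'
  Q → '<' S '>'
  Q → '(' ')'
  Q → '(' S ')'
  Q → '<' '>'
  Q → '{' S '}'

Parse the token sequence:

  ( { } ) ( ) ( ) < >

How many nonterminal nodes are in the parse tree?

10

[S [Q ( [S [Q { }]] )] [S [Q ( )] [S [Q ( )] [S [Q < >]]]]]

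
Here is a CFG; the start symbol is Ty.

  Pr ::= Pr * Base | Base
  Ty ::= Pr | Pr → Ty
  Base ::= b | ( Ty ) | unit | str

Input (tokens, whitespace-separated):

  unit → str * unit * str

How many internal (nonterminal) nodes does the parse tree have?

[Ty [Pr [Base unit]] → [Ty [Pr [Pr [Pr [Base str]] * [Base unit]] * [Base str]]]]

10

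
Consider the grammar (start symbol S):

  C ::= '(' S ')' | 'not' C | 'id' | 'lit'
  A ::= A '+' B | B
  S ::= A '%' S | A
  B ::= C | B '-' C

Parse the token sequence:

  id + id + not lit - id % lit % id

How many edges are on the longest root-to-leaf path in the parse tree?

[S [A [A [A [B [C id]]] + [B [C id]]] + [B [B [C not [C lit]]] - [C id]]] % [S [A [B [C lit]]] % [S [A [B [C id]]]]]]

6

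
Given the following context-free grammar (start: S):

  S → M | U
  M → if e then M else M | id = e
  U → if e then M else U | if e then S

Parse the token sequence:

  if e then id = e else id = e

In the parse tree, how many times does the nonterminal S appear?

[S [M if e then [M id = e] else [M id = e]]]

1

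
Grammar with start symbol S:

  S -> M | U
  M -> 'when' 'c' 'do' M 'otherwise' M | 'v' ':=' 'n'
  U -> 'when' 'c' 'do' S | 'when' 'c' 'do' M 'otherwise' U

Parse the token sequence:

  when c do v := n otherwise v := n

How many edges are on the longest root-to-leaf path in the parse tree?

[S [M when c do [M v := n] otherwise [M v := n]]]

3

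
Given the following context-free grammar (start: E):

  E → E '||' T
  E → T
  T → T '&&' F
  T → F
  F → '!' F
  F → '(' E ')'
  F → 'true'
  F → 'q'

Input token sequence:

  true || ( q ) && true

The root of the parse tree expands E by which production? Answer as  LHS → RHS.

[E [E [T [F true]]] || [T [T [F ( [E [T [F q]]] )]] && [F true]]]

E → E '||' T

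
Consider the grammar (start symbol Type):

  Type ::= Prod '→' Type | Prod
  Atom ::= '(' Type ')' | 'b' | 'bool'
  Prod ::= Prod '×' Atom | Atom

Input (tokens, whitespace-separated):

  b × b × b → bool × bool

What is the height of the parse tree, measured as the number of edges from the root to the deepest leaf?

[Type [Prod [Prod [Prod [Atom b]] × [Atom b]] × [Atom b]] → [Type [Prod [Prod [Atom bool]] × [Atom bool]]]]

5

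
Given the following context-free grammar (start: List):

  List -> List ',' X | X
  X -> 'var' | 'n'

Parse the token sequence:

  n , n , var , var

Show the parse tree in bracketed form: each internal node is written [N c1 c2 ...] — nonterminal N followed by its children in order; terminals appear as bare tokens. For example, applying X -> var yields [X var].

List
List , X
List , X , X
List , X , X , X
X , X , X , X
n , X , X , X
n , n , X , X
n , n , var , X
n , n , var , var

[List [List [List [List [X n]] , [X n]] , [X var]] , [X var]]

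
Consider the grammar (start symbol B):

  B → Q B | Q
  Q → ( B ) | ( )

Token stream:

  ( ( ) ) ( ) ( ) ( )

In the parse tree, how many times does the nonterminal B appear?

[B [Q ( [B [Q ( )]] )] [B [Q ( )] [B [Q ( )] [B [Q ( )]]]]]

5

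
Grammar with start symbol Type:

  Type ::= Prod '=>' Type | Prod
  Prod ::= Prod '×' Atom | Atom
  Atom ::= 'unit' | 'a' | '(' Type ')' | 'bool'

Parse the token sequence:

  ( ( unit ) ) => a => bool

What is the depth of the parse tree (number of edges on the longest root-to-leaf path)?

9

[Type [Prod [Atom ( [Type [Prod [Atom ( [Type [Prod [Atom unit]]] )]]] )]] => [Type [Prod [Atom a]] => [Type [Prod [Atom bool]]]]]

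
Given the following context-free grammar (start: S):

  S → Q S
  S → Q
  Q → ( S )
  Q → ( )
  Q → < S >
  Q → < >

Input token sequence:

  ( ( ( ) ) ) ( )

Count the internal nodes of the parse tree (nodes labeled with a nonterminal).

[S [Q ( [S [Q ( [S [Q ( )]] )]] )] [S [Q ( )]]]

8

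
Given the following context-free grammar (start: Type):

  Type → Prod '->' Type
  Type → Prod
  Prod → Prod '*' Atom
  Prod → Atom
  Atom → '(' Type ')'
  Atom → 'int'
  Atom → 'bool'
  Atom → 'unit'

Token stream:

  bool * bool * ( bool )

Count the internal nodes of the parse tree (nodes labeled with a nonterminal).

[Type [Prod [Prod [Prod [Atom bool]] * [Atom bool]] * [Atom ( [Type [Prod [Atom bool]]] )]]]

10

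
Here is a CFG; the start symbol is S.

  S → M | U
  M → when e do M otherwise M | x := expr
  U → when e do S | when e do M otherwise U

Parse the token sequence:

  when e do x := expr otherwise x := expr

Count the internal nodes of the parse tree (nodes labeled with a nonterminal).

[S [M when e do [M x := expr] otherwise [M x := expr]]]

4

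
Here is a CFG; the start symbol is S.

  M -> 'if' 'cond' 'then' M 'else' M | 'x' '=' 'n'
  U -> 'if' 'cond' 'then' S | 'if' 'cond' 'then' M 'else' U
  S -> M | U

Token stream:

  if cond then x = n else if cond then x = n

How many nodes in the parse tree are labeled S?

2

[S [U if cond then [M x = n] else [U if cond then [S [M x = n]]]]]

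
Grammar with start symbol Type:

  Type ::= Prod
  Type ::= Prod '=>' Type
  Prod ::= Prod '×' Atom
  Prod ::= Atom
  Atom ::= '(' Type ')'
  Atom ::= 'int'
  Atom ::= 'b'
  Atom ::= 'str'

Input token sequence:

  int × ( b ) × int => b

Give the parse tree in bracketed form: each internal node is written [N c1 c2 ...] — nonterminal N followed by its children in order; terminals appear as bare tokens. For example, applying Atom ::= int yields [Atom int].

Type
Prod => Type
Prod × Atom => Type
Prod × Atom × Atom => Type
Atom × Atom × Atom => Type
int × Atom × Atom => Type
int × ( Type ) × Atom => Type
int × ( Prod ) × Atom => Type
int × ( Atom ) × Atom => Type
int × ( b ) × Atom => Type
int × ( b ) × int => Type
int × ( b ) × int => Prod
int × ( b ) × int => Atom
int × ( b ) × int => b

[Type [Prod [Prod [Prod [Atom int]] × [Atom ( [Type [Prod [Atom b]]] )]] × [Atom int]] => [Type [Prod [Atom b]]]]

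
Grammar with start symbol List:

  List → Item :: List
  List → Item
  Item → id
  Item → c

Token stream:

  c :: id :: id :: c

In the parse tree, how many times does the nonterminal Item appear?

[List [Item c] :: [List [Item id] :: [List [Item id] :: [List [Item c]]]]]

4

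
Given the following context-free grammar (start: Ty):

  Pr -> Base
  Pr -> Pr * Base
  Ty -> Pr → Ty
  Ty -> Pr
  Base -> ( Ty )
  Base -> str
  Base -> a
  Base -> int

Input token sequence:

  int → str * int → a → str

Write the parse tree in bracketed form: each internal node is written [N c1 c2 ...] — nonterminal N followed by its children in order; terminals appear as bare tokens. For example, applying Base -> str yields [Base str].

Ty
Pr → Ty
Base → Ty
int → Ty
int → Pr → Ty
int → Pr * Base → Ty
int → Base * Base → Ty
int → str * Base → Ty
int → str * int → Ty
int → str * int → Pr → Ty
int → str * int → Base → Ty
int → str * int → a → Ty
int → str * int → a → Pr
int → str * int → a → Base
int → str * int → a → str

[Ty [Pr [Base int]] → [Ty [Pr [Pr [Base str]] * [Base int]] → [Ty [Pr [Base a]] → [Ty [Pr [Base str]]]]]]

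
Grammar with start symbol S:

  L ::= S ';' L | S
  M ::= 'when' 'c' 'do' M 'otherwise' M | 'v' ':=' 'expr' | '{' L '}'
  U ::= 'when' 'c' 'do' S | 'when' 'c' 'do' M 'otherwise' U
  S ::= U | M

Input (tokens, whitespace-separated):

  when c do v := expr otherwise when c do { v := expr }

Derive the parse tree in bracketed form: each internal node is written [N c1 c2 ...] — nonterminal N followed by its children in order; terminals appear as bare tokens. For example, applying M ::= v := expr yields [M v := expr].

[S [U when c do [M v := expr] otherwise [U when c do [S [M { [L [S [M v := expr]]] }]]]]]

S
U
when c do M otherwise U
when c do v := expr otherwise U
when c do v := expr otherwise when c do S
when c do v := expr otherwise when c do M
when c do v := expr otherwise when c do { L }
when c do v := expr otherwise when c do { S }
when c do v := expr otherwise when c do { M }
when c do v := expr otherwise when c do { v := expr }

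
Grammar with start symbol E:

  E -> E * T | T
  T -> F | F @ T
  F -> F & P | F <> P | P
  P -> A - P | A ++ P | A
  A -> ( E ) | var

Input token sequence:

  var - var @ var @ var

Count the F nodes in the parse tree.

3

[E [T [F [P [A var] - [P [A var]]]] @ [T [F [P [A var]]] @ [T [F [P [A var]]]]]]]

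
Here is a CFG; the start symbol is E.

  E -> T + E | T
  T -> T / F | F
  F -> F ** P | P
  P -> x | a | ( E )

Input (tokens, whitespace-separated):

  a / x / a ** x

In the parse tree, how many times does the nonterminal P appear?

4

[E [T [T [T [F [P a]]] / [F [P x]]] / [F [F [P a]] ** [P x]]]]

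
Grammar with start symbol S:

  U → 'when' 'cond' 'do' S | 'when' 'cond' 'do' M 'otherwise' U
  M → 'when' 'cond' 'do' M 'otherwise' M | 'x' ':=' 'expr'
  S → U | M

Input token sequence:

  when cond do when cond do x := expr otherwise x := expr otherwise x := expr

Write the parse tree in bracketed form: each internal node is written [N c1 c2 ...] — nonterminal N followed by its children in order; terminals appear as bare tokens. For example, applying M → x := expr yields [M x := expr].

S
M
when cond do M otherwise M
when cond do when cond do M otherwise M otherwise M
when cond do when cond do x := expr otherwise M otherwise M
when cond do when cond do x := expr otherwise x := expr otherwise M
when cond do when cond do x := expr otherwise x := expr otherwise x := expr

[S [M when cond do [M when cond do [M x := expr] otherwise [M x := expr]] otherwise [M x := expr]]]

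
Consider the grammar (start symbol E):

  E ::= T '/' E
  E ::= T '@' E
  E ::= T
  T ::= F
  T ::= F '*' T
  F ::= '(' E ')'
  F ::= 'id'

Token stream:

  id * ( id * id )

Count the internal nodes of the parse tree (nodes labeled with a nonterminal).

10

[E [T [F id] * [T [F ( [E [T [F id] * [T [F id]]]] )]]]]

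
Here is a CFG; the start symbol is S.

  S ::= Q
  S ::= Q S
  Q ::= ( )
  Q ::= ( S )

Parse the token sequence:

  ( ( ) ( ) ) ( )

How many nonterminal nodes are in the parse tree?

[S [Q ( [S [Q ( )] [S [Q ( )]]] )] [S [Q ( )]]]

8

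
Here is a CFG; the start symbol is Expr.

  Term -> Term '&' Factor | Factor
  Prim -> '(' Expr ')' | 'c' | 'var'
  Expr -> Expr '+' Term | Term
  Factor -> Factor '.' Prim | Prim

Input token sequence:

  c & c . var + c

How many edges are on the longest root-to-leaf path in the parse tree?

6

[Expr [Expr [Term [Term [Factor [Prim c]]] & [Factor [Factor [Prim c]] . [Prim var]]]] + [Term [Factor [Prim c]]]]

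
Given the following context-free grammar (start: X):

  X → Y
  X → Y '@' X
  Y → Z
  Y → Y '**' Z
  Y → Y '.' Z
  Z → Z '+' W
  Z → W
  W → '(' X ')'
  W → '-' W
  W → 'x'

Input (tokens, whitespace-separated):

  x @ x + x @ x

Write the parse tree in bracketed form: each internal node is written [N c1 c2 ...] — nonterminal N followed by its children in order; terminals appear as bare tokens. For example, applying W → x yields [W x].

[X [Y [Z [W x]]] @ [X [Y [Z [Z [W x]] + [W x]]] @ [X [Y [Z [W x]]]]]]

X
Y @ X
Z @ X
W @ X
x @ X
x @ Y @ X
x @ Z @ X
x @ Z + W @ X
x @ W + W @ X
x @ x + W @ X
x @ x + x @ X
x @ x + x @ Y
x @ x + x @ Z
x @ x + x @ W
x @ x + x @ x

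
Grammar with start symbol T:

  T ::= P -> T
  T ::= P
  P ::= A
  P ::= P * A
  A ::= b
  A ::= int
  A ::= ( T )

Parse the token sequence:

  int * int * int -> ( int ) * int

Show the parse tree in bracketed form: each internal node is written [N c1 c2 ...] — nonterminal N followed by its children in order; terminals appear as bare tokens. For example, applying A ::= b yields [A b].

[T [P [P [P [A int]] * [A int]] * [A int]] -> [T [P [P [A ( [T [P [A int]]] )]] * [A int]]]]

T
P -> T
P * A -> T
P * A * A -> T
A * A * A -> T
int * A * A -> T
int * int * A -> T
int * int * int -> T
int * int * int -> P
int * int * int -> P * A
int * int * int -> A * A
int * int * int -> ( T ) * A
int * int * int -> ( P ) * A
int * int * int -> ( A ) * A
int * int * int -> ( int ) * A
int * int * int -> ( int ) * int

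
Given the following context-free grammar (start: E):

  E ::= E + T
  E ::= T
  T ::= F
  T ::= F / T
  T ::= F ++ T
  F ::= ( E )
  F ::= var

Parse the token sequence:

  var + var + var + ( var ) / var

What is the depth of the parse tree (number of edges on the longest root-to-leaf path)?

[E [E [E [E [T [F var]]] + [T [F var]]] + [T [F var]]] + [T [F ( [E [T [F var]]] )] / [T [F var]]]]

6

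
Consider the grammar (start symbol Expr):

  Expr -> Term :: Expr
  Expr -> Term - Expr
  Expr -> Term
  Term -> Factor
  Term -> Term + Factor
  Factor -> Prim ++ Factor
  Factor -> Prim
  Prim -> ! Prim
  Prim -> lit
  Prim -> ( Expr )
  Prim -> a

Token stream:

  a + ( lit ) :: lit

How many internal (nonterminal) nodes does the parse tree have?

15

[Expr [Term [Term [Factor [Prim a]]] + [Factor [Prim ( [Expr [Term [Factor [Prim lit]]]] )]]] :: [Expr [Term [Factor [Prim lit]]]]]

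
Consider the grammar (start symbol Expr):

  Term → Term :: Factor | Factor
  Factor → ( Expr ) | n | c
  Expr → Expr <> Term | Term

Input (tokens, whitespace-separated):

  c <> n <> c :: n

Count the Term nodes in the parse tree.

4

[Expr [Expr [Expr [Term [Factor c]]] <> [Term [Factor n]]] <> [Term [Term [Factor c]] :: [Factor n]]]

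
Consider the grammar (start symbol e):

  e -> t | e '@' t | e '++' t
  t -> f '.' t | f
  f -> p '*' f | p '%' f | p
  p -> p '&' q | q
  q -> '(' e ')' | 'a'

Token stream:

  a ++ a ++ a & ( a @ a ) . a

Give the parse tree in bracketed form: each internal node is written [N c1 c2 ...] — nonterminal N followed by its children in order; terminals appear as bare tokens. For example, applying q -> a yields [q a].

[e [e [e [t [f [p [q a]]]]] ++ [t [f [p [q a]]]]] ++ [t [f [p [p [q a]] & [q ( [e [e [t [f [p [q a]]]]] @ [t [f [p [q a]]]]] )]]] . [t [f [p [q a]]]]]]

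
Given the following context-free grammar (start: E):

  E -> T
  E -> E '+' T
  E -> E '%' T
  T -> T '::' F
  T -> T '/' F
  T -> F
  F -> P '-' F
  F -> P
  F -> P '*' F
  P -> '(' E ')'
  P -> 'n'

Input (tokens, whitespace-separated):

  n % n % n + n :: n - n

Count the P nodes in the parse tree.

[E [E [E [E [T [F [P n]]]] % [T [F [P n]]]] % [T [F [P n]]]] + [T [T [F [P n]]] :: [F [P n] - [F [P n]]]]]

6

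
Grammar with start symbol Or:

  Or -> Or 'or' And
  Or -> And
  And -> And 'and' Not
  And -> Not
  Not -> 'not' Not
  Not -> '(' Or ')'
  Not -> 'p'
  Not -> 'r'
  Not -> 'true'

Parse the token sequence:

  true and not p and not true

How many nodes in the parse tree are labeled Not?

[Or [And [And [And [Not true]] and [Not not [Not p]]] and [Not not [Not true]]]]

5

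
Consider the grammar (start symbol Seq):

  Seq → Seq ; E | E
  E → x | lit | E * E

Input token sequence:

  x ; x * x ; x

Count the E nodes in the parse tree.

[Seq [Seq [Seq [E x]] ; [E [E x] * [E x]]] ; [E x]]

5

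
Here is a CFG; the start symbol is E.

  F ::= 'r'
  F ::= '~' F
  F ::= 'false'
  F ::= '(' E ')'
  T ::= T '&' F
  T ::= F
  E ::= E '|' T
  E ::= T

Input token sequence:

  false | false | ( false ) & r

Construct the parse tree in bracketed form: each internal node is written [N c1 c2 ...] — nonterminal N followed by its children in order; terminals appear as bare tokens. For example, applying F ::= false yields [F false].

E
E | T
E | T | T
T | T | T
F | T | T
false | T | T
false | F | T
false | false | T
false | false | T & F
false | false | F & F
false | false | ( E ) & F
false | false | ( T ) & F
false | false | ( F ) & F
false | false | ( false ) & F
false | false | ( false ) & r

[E [E [E [T [F false]]] | [T [F false]]] | [T [T [F ( [E [T [F false]]] )]] & [F r]]]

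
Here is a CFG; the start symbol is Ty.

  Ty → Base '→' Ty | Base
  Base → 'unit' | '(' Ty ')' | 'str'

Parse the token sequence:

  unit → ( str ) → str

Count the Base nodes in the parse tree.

4

[Ty [Base unit] → [Ty [Base ( [Ty [Base str]] )] → [Ty [Base str]]]]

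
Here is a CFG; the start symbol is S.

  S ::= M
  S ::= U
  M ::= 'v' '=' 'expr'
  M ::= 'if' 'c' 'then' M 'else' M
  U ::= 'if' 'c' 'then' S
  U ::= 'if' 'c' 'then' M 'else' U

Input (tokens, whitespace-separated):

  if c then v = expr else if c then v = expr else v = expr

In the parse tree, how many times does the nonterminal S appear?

1

[S [M if c then [M v = expr] else [M if c then [M v = expr] else [M v = expr]]]]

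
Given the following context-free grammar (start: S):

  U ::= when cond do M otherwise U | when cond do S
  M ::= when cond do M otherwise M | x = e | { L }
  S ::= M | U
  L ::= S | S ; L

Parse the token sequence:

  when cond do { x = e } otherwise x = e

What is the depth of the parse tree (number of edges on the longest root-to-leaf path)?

[S [M when cond do [M { [L [S [M x = e]]] }] otherwise [M x = e]]]

6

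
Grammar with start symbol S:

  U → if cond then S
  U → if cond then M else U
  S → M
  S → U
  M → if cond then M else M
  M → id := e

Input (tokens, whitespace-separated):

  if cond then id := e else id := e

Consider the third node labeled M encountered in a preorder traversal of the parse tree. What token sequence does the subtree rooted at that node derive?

id := e

[S [M if cond then [M id := e] else [M id := e]]]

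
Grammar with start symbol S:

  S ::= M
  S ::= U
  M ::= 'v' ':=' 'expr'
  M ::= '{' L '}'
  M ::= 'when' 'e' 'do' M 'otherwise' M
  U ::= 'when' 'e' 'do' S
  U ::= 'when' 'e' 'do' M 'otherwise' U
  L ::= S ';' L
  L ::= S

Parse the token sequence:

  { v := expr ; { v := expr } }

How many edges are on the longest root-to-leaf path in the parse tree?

[S [M { [L [S [M v := expr]] ; [L [S [M { [L [S [M v := expr]]] }]]]] }]]

9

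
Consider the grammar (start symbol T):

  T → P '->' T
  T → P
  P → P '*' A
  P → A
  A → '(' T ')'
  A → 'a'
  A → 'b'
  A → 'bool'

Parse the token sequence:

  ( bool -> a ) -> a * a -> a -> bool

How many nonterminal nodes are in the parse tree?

20

[T [P [A ( [T [P [A bool]] -> [T [P [A a]]]] )]] -> [T [P [P [A a]] * [A a]] -> [T [P [A a]] -> [T [P [A bool]]]]]]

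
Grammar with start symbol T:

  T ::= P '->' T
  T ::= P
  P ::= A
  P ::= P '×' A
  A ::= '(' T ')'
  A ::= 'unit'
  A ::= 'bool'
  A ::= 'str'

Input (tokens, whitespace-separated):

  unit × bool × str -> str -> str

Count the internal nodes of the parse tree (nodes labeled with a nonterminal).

13

[T [P [P [P [A unit]] × [A bool]] × [A str]] -> [T [P [A str]] -> [T [P [A str]]]]]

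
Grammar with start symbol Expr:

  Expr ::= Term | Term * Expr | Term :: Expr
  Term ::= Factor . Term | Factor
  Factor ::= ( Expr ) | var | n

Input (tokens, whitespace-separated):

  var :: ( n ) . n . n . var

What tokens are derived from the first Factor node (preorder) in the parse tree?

var

[Expr [Term [Factor var]] :: [Expr [Term [Factor ( [Expr [Term [Factor n]]] )] . [Term [Factor n] . [Term [Factor n] . [Term [Factor var]]]]]]]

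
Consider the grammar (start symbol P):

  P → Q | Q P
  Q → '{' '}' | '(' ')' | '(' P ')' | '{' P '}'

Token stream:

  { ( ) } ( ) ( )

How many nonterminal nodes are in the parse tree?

[P [Q { [P [Q ( )]] }] [P [Q ( )] [P [Q ( )]]]]

8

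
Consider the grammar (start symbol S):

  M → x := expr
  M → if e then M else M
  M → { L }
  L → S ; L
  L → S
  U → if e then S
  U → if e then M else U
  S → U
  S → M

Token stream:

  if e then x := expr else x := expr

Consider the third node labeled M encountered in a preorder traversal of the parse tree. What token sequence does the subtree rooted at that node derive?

[S [M if e then [M x := expr] else [M x := expr]]]

x := expr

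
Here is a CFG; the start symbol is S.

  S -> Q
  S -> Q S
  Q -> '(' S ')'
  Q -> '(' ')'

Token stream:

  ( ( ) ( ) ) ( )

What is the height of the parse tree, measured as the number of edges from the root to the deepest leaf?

5

[S [Q ( [S [Q ( )] [S [Q ( )]]] )] [S [Q ( )]]]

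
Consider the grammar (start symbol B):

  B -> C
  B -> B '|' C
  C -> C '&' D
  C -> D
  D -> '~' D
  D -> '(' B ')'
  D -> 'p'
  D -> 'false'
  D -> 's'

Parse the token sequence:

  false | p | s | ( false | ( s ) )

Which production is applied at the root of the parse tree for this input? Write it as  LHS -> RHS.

B -> B '|' C

[B [B [B [B [C [D false]]] | [C [D p]]] | [C [D s]]] | [C [D ( [B [B [C [D false]]] | [C [D ( [B [C [D s]]] )]]] )]]]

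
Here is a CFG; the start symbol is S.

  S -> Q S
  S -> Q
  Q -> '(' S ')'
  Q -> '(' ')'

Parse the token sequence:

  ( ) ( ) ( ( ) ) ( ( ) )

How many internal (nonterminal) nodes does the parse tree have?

[S [Q ( )] [S [Q ( )] [S [Q ( [S [Q ( )]] )] [S [Q ( [S [Q ( )]] )]]]]]

12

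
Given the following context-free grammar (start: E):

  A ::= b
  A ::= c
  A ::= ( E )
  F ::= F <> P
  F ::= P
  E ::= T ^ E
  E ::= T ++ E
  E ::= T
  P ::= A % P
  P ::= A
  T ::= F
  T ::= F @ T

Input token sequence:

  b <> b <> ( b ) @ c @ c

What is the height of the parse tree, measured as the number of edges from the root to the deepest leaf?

10

[E [T [F [F [F [P [A b]]] <> [P [A b]]] <> [P [A ( [E [T [F [P [A b]]]]] )]]] @ [T [F [P [A c]]] @ [T [F [P [A c]]]]]]]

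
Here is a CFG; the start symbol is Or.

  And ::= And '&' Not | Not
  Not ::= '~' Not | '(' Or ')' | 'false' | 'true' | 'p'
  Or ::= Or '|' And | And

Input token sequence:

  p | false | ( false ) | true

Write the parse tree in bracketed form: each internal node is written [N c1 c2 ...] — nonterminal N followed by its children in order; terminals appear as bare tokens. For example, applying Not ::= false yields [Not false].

Or
Or | And
Or | And | And
Or | And | And | And
And | And | And | And
Not | And | And | And
p | And | And | And
p | Not | And | And
p | false | And | And
p | false | Not | And
p | false | ( Or ) | And
p | false | ( And ) | And
p | false | ( Not ) | And
p | false | ( false ) | And
p | false | ( false ) | Not
p | false | ( false ) | true

[Or [Or [Or [Or [And [Not p]]] | [And [Not false]]] | [And [Not ( [Or [And [Not false]]] )]]] | [And [Not true]]]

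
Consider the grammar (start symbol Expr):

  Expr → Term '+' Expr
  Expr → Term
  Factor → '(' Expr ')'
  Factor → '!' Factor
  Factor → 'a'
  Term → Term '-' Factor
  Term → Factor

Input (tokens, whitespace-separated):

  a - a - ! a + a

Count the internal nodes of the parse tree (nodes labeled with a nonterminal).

11

[Expr [Term [Term [Term [Factor a]] - [Factor a]] - [Factor ! [Factor a]]] + [Expr [Term [Factor a]]]]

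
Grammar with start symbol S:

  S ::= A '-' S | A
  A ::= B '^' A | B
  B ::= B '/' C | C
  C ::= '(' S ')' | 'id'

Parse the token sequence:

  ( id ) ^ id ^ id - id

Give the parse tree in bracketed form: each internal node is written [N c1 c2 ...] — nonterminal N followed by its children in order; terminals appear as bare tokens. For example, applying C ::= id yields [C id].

S
A - S
B ^ A - S
C ^ A - S
( S ) ^ A - S
( A ) ^ A - S
( B ) ^ A - S
( C ) ^ A - S
( id ) ^ A - S
( id ) ^ B ^ A - S
( id ) ^ C ^ A - S
( id ) ^ id ^ A - S
( id ) ^ id ^ B - S
( id ) ^ id ^ C - S
( id ) ^ id ^ id - S
( id ) ^ id ^ id - A
( id ) ^ id ^ id - B
( id ) ^ id ^ id - C
( id ) ^ id ^ id - id

[S [A [B [C ( [S [A [B [C id]]]] )]] ^ [A [B [C id]] ^ [A [B [C id]]]]] - [S [A [B [C id]]]]]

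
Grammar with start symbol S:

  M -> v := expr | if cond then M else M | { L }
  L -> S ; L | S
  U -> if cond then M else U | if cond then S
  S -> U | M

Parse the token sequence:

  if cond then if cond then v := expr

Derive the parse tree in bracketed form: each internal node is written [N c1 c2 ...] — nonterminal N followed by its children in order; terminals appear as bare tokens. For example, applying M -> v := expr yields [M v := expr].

[S [U if cond then [S [U if cond then [S [M v := expr]]]]]]

S
U
if cond then S
if cond then U
if cond then if cond then S
if cond then if cond then M
if cond then if cond then v := expr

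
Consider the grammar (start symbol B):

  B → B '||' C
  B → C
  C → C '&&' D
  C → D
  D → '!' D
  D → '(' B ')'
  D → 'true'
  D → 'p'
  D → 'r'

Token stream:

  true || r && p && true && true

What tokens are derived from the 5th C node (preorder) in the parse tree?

r

[B [B [C [D true]]] || [C [C [C [C [D r]] && [D p]] && [D true]] && [D true]]]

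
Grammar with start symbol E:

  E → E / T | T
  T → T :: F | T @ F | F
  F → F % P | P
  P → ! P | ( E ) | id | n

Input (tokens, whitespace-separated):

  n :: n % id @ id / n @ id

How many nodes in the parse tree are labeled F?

6

[E [E [T [T [T [F [P n]]] :: [F [F [P n]] % [P id]]] @ [F [P id]]]] / [T [T [F [P n]]] @ [F [P id]]]]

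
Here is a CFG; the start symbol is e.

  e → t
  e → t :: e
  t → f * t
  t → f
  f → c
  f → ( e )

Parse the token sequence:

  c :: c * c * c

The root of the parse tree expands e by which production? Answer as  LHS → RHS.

e → t :: e

[e [t [f c]] :: [e [t [f c] * [t [f c] * [t [f c]]]]]]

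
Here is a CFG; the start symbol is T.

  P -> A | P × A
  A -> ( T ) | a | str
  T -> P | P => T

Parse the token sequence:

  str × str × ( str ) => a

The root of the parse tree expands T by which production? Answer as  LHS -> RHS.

T -> P => T

[T [P [P [P [A str]] × [A str]] × [A ( [T [P [A str]]] )]] => [T [P [A a]]]]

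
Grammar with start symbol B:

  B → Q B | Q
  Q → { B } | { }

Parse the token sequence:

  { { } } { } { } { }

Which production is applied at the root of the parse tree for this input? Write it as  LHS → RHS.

B → Q B

[B [Q { [B [Q { }]] }] [B [Q { }] [B [Q { }] [B [Q { }]]]]]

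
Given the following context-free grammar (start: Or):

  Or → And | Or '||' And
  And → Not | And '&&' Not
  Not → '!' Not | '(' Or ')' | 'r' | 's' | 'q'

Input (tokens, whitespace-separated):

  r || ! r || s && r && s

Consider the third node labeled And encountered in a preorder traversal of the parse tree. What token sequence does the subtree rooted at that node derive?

s && r && s

[Or [Or [Or [And [Not r]]] || [And [Not ! [Not r]]]] || [And [And [And [Not s]] && [Not r]] && [Not s]]]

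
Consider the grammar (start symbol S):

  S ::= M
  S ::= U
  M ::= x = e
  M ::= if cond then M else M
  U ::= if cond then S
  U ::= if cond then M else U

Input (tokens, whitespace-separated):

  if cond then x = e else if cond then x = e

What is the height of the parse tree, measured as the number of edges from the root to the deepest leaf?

5

[S [U if cond then [M x = e] else [U if cond then [S [M x = e]]]]]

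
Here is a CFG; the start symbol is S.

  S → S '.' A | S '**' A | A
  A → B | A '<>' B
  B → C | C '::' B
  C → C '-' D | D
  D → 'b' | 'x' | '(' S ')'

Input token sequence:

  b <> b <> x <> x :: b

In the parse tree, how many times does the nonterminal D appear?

[S [A [A [A [A [B [C [D b]]]] <> [B [C [D b]]]] <> [B [C [D x]]]] <> [B [C [D x]] :: [B [C [D b]]]]]]

5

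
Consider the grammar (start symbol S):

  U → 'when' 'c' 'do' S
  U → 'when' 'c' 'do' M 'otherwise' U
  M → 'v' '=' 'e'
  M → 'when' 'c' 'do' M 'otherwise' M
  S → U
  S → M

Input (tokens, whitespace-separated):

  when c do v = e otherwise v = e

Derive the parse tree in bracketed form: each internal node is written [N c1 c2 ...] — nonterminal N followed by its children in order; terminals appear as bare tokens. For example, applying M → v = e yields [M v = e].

[S [M when c do [M v = e] otherwise [M v = e]]]

S
M
when c do M otherwise M
when c do v = e otherwise M
when c do v = e otherwise v = e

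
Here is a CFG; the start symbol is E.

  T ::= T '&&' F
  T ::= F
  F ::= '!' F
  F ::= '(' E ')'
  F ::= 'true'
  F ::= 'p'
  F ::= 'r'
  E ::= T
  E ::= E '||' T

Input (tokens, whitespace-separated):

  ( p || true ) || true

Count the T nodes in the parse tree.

[E [E [T [F ( [E [E [T [F p]]] || [T [F true]]] )]]] || [T [F true]]]

4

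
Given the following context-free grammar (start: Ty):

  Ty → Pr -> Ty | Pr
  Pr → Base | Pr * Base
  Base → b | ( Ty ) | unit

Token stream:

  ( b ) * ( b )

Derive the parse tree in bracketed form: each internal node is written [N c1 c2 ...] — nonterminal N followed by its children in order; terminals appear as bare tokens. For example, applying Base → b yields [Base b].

Ty
Pr
Pr * Base
Base * Base
( Ty ) * Base
( Pr ) * Base
( Base ) * Base
( b ) * Base
( b ) * ( Ty )
( b ) * ( Pr )
( b ) * ( Base )
( b ) * ( b )

[Ty [Pr [Pr [Base ( [Ty [Pr [Base b]]] )]] * [Base ( [Ty [Pr [Base b]]] )]]]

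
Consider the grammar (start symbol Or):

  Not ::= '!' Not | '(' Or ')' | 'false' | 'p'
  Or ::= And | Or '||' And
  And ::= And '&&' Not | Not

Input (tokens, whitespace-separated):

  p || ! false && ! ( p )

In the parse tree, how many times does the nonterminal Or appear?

[Or [Or [And [Not p]]] || [And [And [Not ! [Not false]]] && [Not ! [Not ( [Or [And [Not p]]] )]]]]

3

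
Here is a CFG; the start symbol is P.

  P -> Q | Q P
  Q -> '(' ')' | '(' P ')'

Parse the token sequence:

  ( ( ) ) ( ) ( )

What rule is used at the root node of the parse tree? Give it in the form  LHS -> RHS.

[P [Q ( [P [Q ( )]] )] [P [Q ( )] [P [Q ( )]]]]

P -> Q P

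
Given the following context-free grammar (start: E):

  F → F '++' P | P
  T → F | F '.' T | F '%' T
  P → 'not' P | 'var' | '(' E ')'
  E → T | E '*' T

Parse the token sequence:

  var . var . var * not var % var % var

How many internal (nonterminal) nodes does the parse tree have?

21

[E [E [T [F [P var]] . [T [F [P var]] . [T [F [P var]]]]]] * [T [F [P not [P var]]] % [T [F [P var]] % [T [F [P var]]]]]]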